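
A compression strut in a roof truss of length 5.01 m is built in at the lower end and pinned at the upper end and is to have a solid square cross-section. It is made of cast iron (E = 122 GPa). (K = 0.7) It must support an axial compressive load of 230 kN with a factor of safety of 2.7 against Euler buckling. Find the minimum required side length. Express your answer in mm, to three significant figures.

Required P_cr = n·P = 2.7 × 230 = 621.0 kN
L_e = K·L = 0.7 × 5.01 = 3.507 m
Required I = P_cr·L_e²/(π²E) = 6.210×10^5 × 3.507² / (π² × 1.22×10^11) = 6.343×10^-6 m⁴
I_req = 6.343×10^6 mm⁴
Solid square: I = a⁴/12  ⇒  a = (12I)^(1/4) = (12×6.343×10^6)^(1/4) = 93.4 mm

a ≈ 93.4 mm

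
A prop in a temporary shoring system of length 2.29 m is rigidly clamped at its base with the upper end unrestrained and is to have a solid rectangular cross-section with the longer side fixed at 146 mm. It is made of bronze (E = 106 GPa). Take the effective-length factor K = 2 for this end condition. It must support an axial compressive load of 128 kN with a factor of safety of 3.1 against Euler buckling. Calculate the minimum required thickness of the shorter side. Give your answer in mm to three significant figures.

Required P_cr = n·P = 3.1 × 128 = 396.8 kN
L_e = K·L = 2 × 2.29 = 4.580 m
Required I = P_cr·L_e²/(π²E) = 3.968×10^5 × 4.580² / (π² × 1.06×10^11) = 7.956×10^-6 m⁴
I_req = 7.956×10^6 mm⁴
Rectangle, weak axis: I_min = h·b³/12 with h = 146 mm fixed  ⇒  b = (12I/h)^(1/3) = 86.8 mm

b ≈ 86.8 mm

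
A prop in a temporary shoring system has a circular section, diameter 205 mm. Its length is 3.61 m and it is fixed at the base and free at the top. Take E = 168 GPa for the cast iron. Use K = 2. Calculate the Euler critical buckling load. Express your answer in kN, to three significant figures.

I = πd⁴/64 = π×205⁴/64 = 8.669×10^7 mm⁴
I = 8.669×10^7 mm⁴ = 8.669×10^-5 m⁴
Effective length L_e = K·L = 2 × 3.61 = 7.220 m
P_cr = π²EI / L_e² = π² × 168×10⁹ × 8.669×10^-5 / 7.220² = 2.758×10^6 N

P_cr ≈ 2760 kN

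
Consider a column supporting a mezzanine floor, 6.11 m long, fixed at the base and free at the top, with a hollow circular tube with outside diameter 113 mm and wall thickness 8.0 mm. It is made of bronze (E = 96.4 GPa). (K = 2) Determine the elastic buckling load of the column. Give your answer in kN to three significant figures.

P_cr ≈ 23.3 kN

Inner diameter d_i = 113 − 2×8.0 = 97.00 mm
I = π(d_o⁴ − d_i⁴)/64 = π(113⁴ − 97.00⁴)/64 = 3.658×10^6 mm⁴
I = 3.658×10^6 mm⁴ = 3.658×10^-6 m⁴
Effective length L_e = K·L = 2 × 6.11 = 12.22 m
P_cr = π²EI / L_e² = π² × 96.4×10⁹ × 3.658×10^-6 / 12.22² = 2.331×10^4 N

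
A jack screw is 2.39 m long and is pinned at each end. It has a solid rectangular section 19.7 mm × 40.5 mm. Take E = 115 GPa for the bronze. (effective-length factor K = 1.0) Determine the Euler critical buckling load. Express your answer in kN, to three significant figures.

P_cr ≈ 5.13 kN

Buckling occurs about the weak axis: I_min = h·b³/12 with b = 19.7 mm (the shorter side).
I_min = 40.5×19.7³/12 = 2.580×10^4 mm⁴
I = 2.580×10^4 mm⁴ = 2.580×10^-8 m⁴
Effective length L_e = K·L = 1 × 2.39 = 2.390 m
P_cr = π²EI / L_e² = π² × 115×10⁹ × 2.580×10^-8 / 2.390² = 5.127×10^3 N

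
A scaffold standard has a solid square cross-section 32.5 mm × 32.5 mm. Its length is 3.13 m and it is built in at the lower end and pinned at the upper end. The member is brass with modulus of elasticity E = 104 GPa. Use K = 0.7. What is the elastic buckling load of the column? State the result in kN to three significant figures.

P_cr ≈ 19.9 kN

I = a⁴/12 = 32.5⁴/12 = 9.297×10^4 mm⁴
I = 9.297×10^4 mm⁴ = 9.297×10^-8 m⁴
Effective length L_e = K·L = 0.7 × 3.13 = 2.191 m
P_cr = π²EI / L_e² = π² × 104×10⁹ × 9.297×10^-8 / 2.191² = 1.988×10^4 N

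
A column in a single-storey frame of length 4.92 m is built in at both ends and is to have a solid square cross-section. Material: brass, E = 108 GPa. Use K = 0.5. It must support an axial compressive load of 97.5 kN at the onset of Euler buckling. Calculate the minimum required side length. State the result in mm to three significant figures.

L_e = K·L = 0.5 × 4.92 = 2.460 m
Required I = P_cr·L_e²/(π²E) = 9.750×10^4 × 2.460² / (π² × 1.08×10^11) = 5.535×10^-7 m⁴
I_req = 5.535×10^5 mm⁴
Solid square: I = a⁴/12  ⇒  a = (12I)^(1/4) = (12×5.535×10^5)^(1/4) = 50.8 mm

a ≈ 50.8 mm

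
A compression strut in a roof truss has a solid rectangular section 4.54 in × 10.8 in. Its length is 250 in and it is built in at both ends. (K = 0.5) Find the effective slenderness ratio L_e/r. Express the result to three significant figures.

For a rectangle r_min = b/√12 = 4.54/√12 = 1.311 in
L_e = K·L = 0.5 × 250 = 125.0 in
λ = L_e / r_min = 125.00 / 1.311 = 95.4

λ ≈ 95.4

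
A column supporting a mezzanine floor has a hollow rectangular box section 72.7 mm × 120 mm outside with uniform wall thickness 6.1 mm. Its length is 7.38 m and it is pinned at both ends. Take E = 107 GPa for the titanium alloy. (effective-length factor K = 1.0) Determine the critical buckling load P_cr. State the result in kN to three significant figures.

P_cr ≈ 35.9 kN

Inner dimensions: h_i = 120 − 2×6.1 = 107.8 mm, b_i = 72.7 − 2×6.1 = 60.50 mm
Weak-axis I_min = (h_o·b_o³ − h_i·b_i³)/12 with b_o = 72.7, b_i = 60.50 mm (shorter outer/inner sides).
I_min = (120×72.7³ − 107.8×60.50³)/12 = 1.853×10^6 mm⁴
I = 1.853×10^6 mm⁴ = 1.853×10^-6 m⁴
Effective length L_e = K·L = 1 × 7.38 = 7.380 m
P_cr = π²EI / L_e² = π² × 107×10⁹ × 1.853×10^-6 / 7.380² = 3.593×10^4 N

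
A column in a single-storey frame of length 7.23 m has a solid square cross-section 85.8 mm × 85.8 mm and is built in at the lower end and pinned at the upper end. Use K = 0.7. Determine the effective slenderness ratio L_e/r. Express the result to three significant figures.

I = a⁴/12 = 85.8⁴/12 = 4.516×10^6 mm⁴
A = 7.362×10^3 mm²;  r_min = √(I/A) = √(4.516×10^6/7.362×10^3) = 24.77 mm
L_e = K·L = 0.7 × 7.23 m = 5.061 m = 5061.0 mm
λ = L_e / r_min = 5061.0 / 24.77 = 204

λ ≈ 204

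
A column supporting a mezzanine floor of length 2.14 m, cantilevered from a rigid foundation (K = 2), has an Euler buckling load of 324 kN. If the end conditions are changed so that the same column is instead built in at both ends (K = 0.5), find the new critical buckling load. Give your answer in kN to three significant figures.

P_cr ≈ 5180 kN

P_cr ∝ 1/K², so P_cr,new = P_cr,old × (K_old/K_new)² = 324 × (2/0.5)²
= 324 × 16.00 = 5180 kN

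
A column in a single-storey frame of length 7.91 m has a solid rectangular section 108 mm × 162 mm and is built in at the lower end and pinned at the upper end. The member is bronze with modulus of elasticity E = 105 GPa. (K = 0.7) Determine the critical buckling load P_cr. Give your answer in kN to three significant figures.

Buckling occurs about the weak axis: I_min = h·b³/12 with b = 108 mm (the shorter side).
I_min = 162×108³/12 = 1.701×10^7 mm⁴
I = 1.701×10^7 mm⁴ = 1.701×10^-5 m⁴
Effective length L_e = K·L = 0.7 × 7.91 = 5.537 m
P_cr = π²EI / L_e² = π² × 105×10⁹ × 1.701×10^-5 / 5.537² = 5.748×10^5 N

P_cr ≈ 575 kN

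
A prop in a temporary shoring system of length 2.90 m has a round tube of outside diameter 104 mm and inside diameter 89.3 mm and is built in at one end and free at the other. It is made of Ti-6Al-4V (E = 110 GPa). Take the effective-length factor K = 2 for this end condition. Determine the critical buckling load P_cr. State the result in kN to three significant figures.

P_cr ≈ 84.6 kN

d_o = 104 mm, d_i = 89.3 mm
I = π(d_o⁴ − d_i⁴)/64 = π(104⁴ − 89.30⁴)/64 = 2.621×10^6 mm⁴
I = 2.621×10^6 mm⁴ = 2.621×10^-6 m⁴
Effective length L_e = K·L = 2 × 2.90 = 5.800 m
P_cr = π²EI / L_e² = π² × 110×10⁹ × 2.621×10^-6 / 5.800² = 8.459×10^4 N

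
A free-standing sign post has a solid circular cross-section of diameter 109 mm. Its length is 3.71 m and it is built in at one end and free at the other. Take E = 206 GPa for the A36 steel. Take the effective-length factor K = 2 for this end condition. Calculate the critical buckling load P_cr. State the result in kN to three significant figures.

P_cr ≈ 256 kN

I = πd⁴/64 = π×109⁴/64 = 6.929×10^6 mm⁴
I = 6.929×10^6 mm⁴ = 6.929×10^-6 m⁴
Effective length L_e = K·L = 2 × 3.71 = 7.420 m
P_cr = π²EI / L_e² = π² × 206×10⁹ × 6.929×10^-6 / 7.420² = 2.559×10^5 N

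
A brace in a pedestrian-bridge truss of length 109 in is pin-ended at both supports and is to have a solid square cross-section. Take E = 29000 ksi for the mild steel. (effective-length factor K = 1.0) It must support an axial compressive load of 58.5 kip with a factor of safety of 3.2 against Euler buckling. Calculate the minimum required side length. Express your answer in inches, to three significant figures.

Required P_cr = n·P = 3.2 × 58.5 = 187.2 kip
L_e = K·L = 1 × 109 = 109.0 in
Required I = P_cr·L_e²/(π²E) = 1.872×10^5 × 109.0² / (π² × 2.90×10^7) = 7.771 in⁴
Solid square: I = a⁴/12  ⇒  a = (12I)^(1/4) = (12×7.771)^(1/4) = 3.11 in

a ≈ 3.11 in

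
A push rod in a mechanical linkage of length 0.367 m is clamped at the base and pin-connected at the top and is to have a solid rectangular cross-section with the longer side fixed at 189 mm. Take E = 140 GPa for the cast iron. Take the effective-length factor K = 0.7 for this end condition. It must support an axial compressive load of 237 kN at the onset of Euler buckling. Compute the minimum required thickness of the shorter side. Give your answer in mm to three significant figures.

b ≈ 8.96 mm

L_e = K·L = 0.7 × 0.367 = 0.2569 m
Required I = P_cr·L_e²/(π²E) = 2.370×10^5 × 0.2569² / (π² × 1.40×10^11) = 1.132×10^-8 m⁴
I_req = 1.132×10^4 mm⁴
Rectangle, weak axis: I_min = h·b³/12 with h = 189 mm fixed  ⇒  b = (12I/h)^(1/3) = 8.96 mm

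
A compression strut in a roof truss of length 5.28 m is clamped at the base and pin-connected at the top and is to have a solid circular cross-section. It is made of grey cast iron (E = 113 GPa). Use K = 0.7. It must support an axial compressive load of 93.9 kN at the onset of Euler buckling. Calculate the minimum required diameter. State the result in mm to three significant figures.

L_e = K·L = 0.7 × 5.28 = 3.696 m
Required I = P_cr·L_e²/(π²E) = 9.390×10^4 × 3.696² / (π² × 1.13×10^11) = 1.150×10^-6 m⁴
I_req = 1.150×10^6 mm⁴
Solid circle: I = πd⁴/64  ⇒  d = (64I/π)^(1/4) = (64×1.150×10^6/π)^(1/4) = 69.6 mm

d ≈ 69.6 mm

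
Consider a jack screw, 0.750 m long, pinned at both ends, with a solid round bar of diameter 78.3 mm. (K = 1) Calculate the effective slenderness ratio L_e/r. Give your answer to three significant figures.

For a solid circle r = d/4 = 78.3/4 = 19.58 mm
L_e = K·L = 1 × 0.750 m = 0.7500 m = 750.00 mm
λ = L_e / r_min = 750.00 / 19.58 = 38.3

λ ≈ 38.3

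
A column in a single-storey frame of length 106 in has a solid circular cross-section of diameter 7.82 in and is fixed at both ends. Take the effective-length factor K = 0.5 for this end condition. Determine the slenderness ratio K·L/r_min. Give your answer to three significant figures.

I = πd⁴/64 = π×7.82⁴/64 = 183.6 in⁴
A = 48.03 in²;  r_min = √(I/A) = √(183.6/48.03) = 1.955 in
L_e = K·L = 0.5 × 106 = 53.00 in
λ = L_e / r_min = 53.000 / 1.955 = 27.1

λ ≈ 27.1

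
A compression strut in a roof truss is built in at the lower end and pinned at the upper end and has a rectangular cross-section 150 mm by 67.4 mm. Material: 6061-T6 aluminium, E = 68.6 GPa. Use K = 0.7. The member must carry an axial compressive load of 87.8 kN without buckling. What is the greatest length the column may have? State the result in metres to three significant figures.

L_max ≈ 7.76 m

Buckling occurs about the weak axis: I_min = h·b³/12 with b = 67.4 mm (the shorter side).
I_min = 150×67.4³/12 = 3.827×10^6 mm⁴
I = 3.827×10^-6 m⁴
At the buckling limit P_cr = P = 8.780×10^4 N
From P_cr = π²EI/(K·L)²:  L = (1/K)·√(π²EI/P_cr) = (1/0.7)·√(π²×6.86×10^10×3.827×10^-6/8.780×10^4)
L = 7.76 m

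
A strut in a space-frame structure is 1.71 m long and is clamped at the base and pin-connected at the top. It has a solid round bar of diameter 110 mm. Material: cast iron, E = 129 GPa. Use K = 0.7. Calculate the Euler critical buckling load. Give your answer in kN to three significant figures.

P_cr ≈ 6390 kN

I = πd⁴/64 = π×110⁴/64 = 7.187×10^6 mm⁴
I = 7.187×10^6 mm⁴ = 7.187×10^-6 m⁴
Effective length L_e = K·L = 0.7 × 1.71 = 1.197 m
P_cr = π²EI / L_e² = π² × 129×10⁹ × 7.187×10^-6 / 1.197² = 6.386×10^6 N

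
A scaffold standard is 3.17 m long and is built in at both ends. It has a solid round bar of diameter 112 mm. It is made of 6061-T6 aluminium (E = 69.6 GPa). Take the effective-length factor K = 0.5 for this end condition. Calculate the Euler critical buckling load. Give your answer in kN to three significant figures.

P_cr ≈ 2110 kN

I = πd⁴/64 = π×112⁴/64 = 7.724×10^6 mm⁴
I = 7.724×10^6 mm⁴ = 7.724×10^-6 m⁴
Effective length L_e = K·L = 0.5 × 3.17 = 1.585 m
P_cr = π²EI / L_e² = π² × 69.6×10⁹ × 7.724×10^-6 / 1.585² = 2.112×10^6 N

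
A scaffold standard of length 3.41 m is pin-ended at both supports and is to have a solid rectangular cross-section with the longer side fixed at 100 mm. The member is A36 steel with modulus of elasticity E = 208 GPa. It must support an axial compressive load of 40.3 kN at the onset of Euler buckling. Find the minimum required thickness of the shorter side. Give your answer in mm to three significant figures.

b ≈ 30.1 mm

L_e = K·L = 1 × 3.41 = 3.410 m
Required I = P_cr·L_e²/(π²E) = 4.030×10^4 × 3.410² / (π² × 2.08×10^11) = 2.283×10^-7 m⁴
I_req = 2.283×10^5 mm⁴
Rectangle, weak axis: I_min = h·b³/12 with h = 100 mm fixed  ⇒  b = (12I/h)^(1/3) = 30.1 mm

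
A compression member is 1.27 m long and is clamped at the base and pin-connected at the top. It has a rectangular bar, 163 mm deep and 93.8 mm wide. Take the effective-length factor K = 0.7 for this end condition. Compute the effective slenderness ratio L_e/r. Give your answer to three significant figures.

λ ≈ 32.8

Buckling occurs about the weak axis: I_min = h·b³/12 with b = 93.8 mm (the shorter side).
I_min = 163×93.8³/12 = 1.121×10^7 mm⁴
A = 1.529×10^4 mm²;  r_min = √(I/A) = √(1.121×10^7/1.529×10^4) = 27.08 mm
L_e = K·L = 0.7 × 1.27 m = 0.8890 m = 889.00 mm
λ = L_e / r_min = 889.00 / 27.08 = 32.8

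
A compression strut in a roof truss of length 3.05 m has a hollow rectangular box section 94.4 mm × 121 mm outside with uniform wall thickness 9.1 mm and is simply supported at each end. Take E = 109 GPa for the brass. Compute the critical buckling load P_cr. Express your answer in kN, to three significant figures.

P_cr ≈ 543 kN

Inner dimensions: h_i = 121 − 2×9.1 = 102.8 mm, b_i = 94.4 − 2×9.1 = 76.20 mm
Weak-axis I_min = (h_o·b_o³ − h_i·b_i³)/12 with b_o = 94.4, b_i = 76.20 mm (shorter outer/inner sides).
I_min = (121×94.4³ − 102.8×76.20³)/12 = 4.692×10^6 mm⁴
I = 4.692×10^6 mm⁴ = 4.692×10^-6 m⁴
Effective length L_e = K·L = 1 × 3.05 = 3.050 m
P_cr = π²EI / L_e² = π² × 109×10⁹ × 4.692×10^-6 / 3.050² = 5.426×10^5 N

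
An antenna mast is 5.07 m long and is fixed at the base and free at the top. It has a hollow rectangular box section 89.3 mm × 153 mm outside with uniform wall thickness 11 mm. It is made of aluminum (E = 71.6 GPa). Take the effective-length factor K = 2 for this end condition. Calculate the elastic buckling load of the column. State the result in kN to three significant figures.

P_cr ≈ 39.5 kN

Inner dimensions: h_i = 153 − 2×11 = 131.0 mm, b_i = 89.3 − 2×11 = 67.30 mm
Weak-axis I_min = (h_o·b_o³ − h_i·b_i³)/12 with b_o = 89.3, b_i = 67.30 mm (shorter outer/inner sides).
I_min = (153×89.3³ − 131.0×67.30³)/12 = 5.752×10^6 mm⁴
I = 5.752×10^6 mm⁴ = 5.752×10^-6 m⁴
Effective length L_e = K·L = 2 × 5.07 = 10.14 m
P_cr = π²EI / L_e² = π² × 71.6×10⁹ × 5.752×10^-6 / 10.14² = 3.953×10^4 N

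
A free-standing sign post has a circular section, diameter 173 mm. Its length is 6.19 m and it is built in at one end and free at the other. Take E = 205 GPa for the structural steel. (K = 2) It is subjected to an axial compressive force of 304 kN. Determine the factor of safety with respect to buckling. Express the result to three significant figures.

n ≈ 1.91

I = πd⁴/64 = π×173⁴/64 = 4.397×10^7 mm⁴
I = 4.397×10^7 mm⁴ = 4.397×10^-5 m⁴
Effective length L_e = K·L = 2 × 6.19 = 12.38 m
P_cr = π²EI / L_e² = π² × 205×10⁹ × 4.397×10^-5 / 12.38² = 5.805×10^5 N
Factor of safety n = P_cr / P = 580.45 / 304 = 1.91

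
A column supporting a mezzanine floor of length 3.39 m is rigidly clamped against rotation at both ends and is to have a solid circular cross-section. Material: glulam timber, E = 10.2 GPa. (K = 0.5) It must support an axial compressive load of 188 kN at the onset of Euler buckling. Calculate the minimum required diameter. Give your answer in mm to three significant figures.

L_e = K·L = 0.5 × 3.39 = 1.695 m
Required I = P_cr·L_e²/(π²E) = 1.880×10^5 × 1.695² / (π² × 1.02×10^10) = 5.365×10^-6 m⁴
I_req = 5.365×10^6 mm⁴
Solid circle: I = πd⁴/64  ⇒  d = (64I/π)^(1/4) = (64×5.365×10^6/π)^(1/4) = 102 mm

d ≈ 102 mm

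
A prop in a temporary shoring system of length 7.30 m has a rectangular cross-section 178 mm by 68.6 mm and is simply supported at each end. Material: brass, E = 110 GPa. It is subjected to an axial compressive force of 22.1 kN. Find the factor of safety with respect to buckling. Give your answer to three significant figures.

n ≈ 4.41

Buckling occurs about the weak axis: I_min = h·b³/12 with b = 68.6 mm (the shorter side).
I_min = 178×68.6³/12 = 4.789×10^6 mm⁴
I = 4.789×10^6 mm⁴ = 4.789×10^-6 m⁴
Effective length L_e = K·L = 1 × 7.30 = 7.300 m
P_cr = π²EI / L_e² = π² × 110×10⁹ × 4.789×10^-6 / 7.300² = 9.756×10^4 N
Factor of safety n = P_cr / P = 97.557 / 22.1 = 4.41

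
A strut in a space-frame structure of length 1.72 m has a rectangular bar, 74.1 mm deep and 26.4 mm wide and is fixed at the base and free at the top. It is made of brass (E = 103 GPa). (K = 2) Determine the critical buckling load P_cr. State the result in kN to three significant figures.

Buckling occurs about the weak axis: I_min = h·b³/12 with b = 26.4 mm (the shorter side).
I_min = 74.1×26.4³/12 = 1.136×10^5 mm⁴
I = 1.136×10^5 mm⁴ = 1.136×10^-7 m⁴
Effective length L_e = K·L = 2 × 1.72 = 3.440 m
P_cr = π²EI / L_e² = π² × 103×10⁹ × 1.136×10^-7 / 3.440² = 9.760×10^3 N

P_cr ≈ 9.76 kN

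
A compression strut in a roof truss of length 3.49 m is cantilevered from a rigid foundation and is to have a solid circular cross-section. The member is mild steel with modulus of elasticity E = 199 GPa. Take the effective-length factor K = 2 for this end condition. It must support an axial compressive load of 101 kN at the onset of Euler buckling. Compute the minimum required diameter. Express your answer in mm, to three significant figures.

L_e = K·L = 2 × 3.49 = 6.980 m
Required I = P_cr·L_e²/(π²E) = 1.010×10^5 × 6.980² / (π² × 1.99×10^11) = 2.505×10^-6 m⁴
I_req = 2.505×10^6 mm⁴
Solid circle: I = πd⁴/64  ⇒  d = (64I/π)^(1/4) = (64×2.505×10^6/π)^(1/4) = 84.5 mm

d ≈ 84.5 mm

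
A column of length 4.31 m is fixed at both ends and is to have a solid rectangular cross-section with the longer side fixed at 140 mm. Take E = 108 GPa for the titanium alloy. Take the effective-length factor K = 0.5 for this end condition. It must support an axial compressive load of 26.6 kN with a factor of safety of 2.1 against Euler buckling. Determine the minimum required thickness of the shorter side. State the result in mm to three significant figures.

b ≈ 27.5 mm

Required P_cr = n·P = 2.1 × 26.6 = 55.86 kN
L_e = K·L = 0.5 × 4.31 = 2.155 m
Required I = P_cr·L_e²/(π²E) = 5.586×10^4 × 2.155² / (π² × 1.08×10^11) = 2.434×10^-7 m⁴
I_req = 2.434×10^5 mm⁴
Rectangle, weak axis: I_min = h·b³/12 with h = 140 mm fixed  ⇒  b = (12I/h)^(1/3) = 27.5 mm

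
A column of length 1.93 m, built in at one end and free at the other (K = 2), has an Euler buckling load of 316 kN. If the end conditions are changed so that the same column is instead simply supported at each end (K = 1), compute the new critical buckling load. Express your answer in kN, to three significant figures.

P_cr ≈ 1260 kN

P_cr ∝ 1/K², so P_cr,new = P_cr,old × (K_old/K_new)² = 316 × (2/1)²
= 316 × 4.000 = 1260 kN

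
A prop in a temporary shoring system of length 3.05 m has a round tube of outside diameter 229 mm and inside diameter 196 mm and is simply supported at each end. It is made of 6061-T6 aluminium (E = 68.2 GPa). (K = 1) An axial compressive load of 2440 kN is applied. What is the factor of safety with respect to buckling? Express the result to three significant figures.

d_o = 229 mm, d_i = 196 mm
I = π(d_o⁴ − d_i⁴)/64 = π(229⁴ − 196.0⁴)/64 = 6.255×10^7 mm⁴
I = 6.255×10^7 mm⁴ = 6.255×10^-5 m⁴
Effective length L_e = K·L = 1 × 3.05 = 3.050 m
P_cr = π²EI / L_e² = π² × 68.2×10⁹ × 6.255×10^-5 / 3.050² = 4.526×10^6 N
Factor of safety n = P_cr / P = 4526.0 / 2440 = 1.85

n ≈ 1.85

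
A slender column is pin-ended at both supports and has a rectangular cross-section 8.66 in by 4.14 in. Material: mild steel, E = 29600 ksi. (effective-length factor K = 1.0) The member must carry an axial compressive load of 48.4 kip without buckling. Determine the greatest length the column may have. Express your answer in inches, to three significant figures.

L_max ≈ 556 in

Buckling occurs about the weak axis: I_min = h·b³/12 with b = 4.14 in (the shorter side).
I_min = 8.66×4.14³/12 = 51.21 in⁴
At the buckling limit P_cr = P = 4.840×10^4 lb
From P_cr = π²EI/(K·L)²:  L = (1/K)·√(π²EI/P_cr) = (1/1)·√(π²×2.96×10^7×51.21/4.840×10^4)
L = 556 in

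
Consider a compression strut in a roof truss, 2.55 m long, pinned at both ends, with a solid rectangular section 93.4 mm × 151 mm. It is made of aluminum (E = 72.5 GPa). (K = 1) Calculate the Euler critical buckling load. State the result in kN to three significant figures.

Buckling occurs about the weak axis: I_min = h·b³/12 with b = 93.4 mm (the shorter side).
I_min = 151×93.4³/12 = 1.025×10^7 mm⁴
I = 1.025×10^7 mm⁴ = 1.025×10^-5 m⁴
Effective length L_e = K·L = 1 × 2.55 = 2.550 m
P_cr = π²EI / L_e² = π² × 72.5×10⁹ × 1.025×10^-5 / 2.550² = 1.128×10^6 N

P_cr ≈ 1130 kN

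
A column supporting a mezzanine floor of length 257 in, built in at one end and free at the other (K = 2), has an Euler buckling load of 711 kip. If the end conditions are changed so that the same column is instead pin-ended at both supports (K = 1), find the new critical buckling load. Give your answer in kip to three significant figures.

P_cr ∝ 1/K², so P_cr,new = P_cr,old × (K_old/K_new)² = 711 × (2/1)²
= 711 × 4.000 = 2840 kip

P_cr ≈ 2840 kip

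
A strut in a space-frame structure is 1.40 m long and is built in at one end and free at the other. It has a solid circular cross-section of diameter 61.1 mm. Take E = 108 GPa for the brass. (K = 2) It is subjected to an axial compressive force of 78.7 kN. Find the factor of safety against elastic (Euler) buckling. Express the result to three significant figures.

I = πd⁴/64 = π×61.1⁴/64 = 6.841×10^5 mm⁴
I = 6.841×10^5 mm⁴ = 6.841×10^-7 m⁴
Effective length L_e = K·L = 2 × 1.40 = 2.800 m
P_cr = π²EI / L_e² = π² × 108×10⁹ × 6.841×10^-7 / 2.800² = 9.301×10^4 N
Factor of safety n = P_cr / P = 93.013 / 78.7 = 1.18

n ≈ 1.18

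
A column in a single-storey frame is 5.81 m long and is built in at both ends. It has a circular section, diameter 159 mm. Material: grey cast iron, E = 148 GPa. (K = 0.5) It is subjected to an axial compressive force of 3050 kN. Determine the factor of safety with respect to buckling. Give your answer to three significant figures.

I = πd⁴/64 = π×159⁴/64 = 3.137×10^7 mm⁴
I = 3.137×10^7 mm⁴ = 3.137×10^-5 m⁴
Effective length L_e = K·L = 0.5 × 5.81 = 2.905 m
P_cr = π²EI / L_e² = π² × 148×10⁹ × 3.137×10^-5 / 2.905² = 5.430×10^6 N
Factor of safety n = P_cr / P = 5430.3 / 3050 = 1.78

n ≈ 1.78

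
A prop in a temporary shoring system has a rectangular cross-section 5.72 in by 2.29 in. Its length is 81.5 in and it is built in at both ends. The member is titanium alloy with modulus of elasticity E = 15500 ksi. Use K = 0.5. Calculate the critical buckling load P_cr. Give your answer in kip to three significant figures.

Buckling occurs about the weak axis: I_min = h·b³/12 with b = 2.29 in (the shorter side).
I_min = 5.72×2.29³/12 = 5.724 in⁴
Effective length L_e = K·L = 0.5 × 81.5 = 40.75 in
P_cr = π²EI / L_e² = π² × 15500×10³ × 5.724 / 40.75² = 5.273×10^5 lb

P_cr ≈ 527 kip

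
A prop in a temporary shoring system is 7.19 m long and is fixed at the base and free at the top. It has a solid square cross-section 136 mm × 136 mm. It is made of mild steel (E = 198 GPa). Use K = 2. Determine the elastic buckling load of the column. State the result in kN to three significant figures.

P_cr ≈ 269 kN

I = a⁴/12 = 136⁴/12 = 2.851×10^7 mm⁴
I = 2.851×10^7 mm⁴ = 2.851×10^-5 m⁴
Effective length L_e = K·L = 2 × 7.19 = 14.38 m
P_cr = π²EI / L_e² = π² × 198×10⁹ × 2.851×10^-5 / 14.38² = 2.694×10^5 N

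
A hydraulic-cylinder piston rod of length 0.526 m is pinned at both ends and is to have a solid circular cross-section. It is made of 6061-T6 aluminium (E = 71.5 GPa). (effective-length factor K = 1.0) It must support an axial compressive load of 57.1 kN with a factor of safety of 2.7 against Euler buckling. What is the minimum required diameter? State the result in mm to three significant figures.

d ≈ 33.3 mm

Required P_cr = n·P = 2.7 × 57.1 = 154.2 kN
L_e = K·L = 1 × 0.526 = 0.5260 m
Required I = P_cr·L_e²/(π²E) = 1.542×10^5 × 0.5260² / (π² × 7.15×10^10) = 6.045×10^-8 m⁴
I_req = 6.045×10^4 mm⁴
Solid circle: I = πd⁴/64  ⇒  d = (64I/π)^(1/4) = (64×6.045×10^4/π)^(1/4) = 33.3 mm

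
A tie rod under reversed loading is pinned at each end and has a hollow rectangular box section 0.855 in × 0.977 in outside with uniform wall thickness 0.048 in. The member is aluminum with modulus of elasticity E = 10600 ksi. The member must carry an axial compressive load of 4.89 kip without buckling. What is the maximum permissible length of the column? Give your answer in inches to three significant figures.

L_max ≈ 20.0 in

Inner dimensions: h_i = 0.977 − 2×0.048 = 0.8810 in, b_i = 0.855 − 2×0.048 = 0.7590 in
Weak-axis I_min = (h_o·b_o³ − h_i·b_i³)/12 with b_o = 0.855, b_i = 0.7590 in (shorter outer/inner sides).
I_min = (0.977×0.855³ − 0.8810×0.7590³)/12 = 1.879×10^-2 in⁴
At the buckling limit P_cr = P = 4.890×10^3 lb
From P_cr = π²EI/(K·L)²:  L = (1/K)·√(π²EI/P_cr) = (1/1)·√(π²×1.06×10^7×1.879×10^-2/4.890×10^3)
L = 20.0 in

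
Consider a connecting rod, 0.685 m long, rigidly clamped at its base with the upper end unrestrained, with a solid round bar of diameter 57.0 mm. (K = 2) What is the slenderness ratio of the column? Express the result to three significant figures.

λ ≈ 96.1

For a solid circle r = d/4 = 57.0/4 = 14.25 mm
L_e = K·L = 2 × 0.685 m = 1.370 m = 1370.0 mm
λ = L_e / r_min = 1370.0 / 14.25 = 96.1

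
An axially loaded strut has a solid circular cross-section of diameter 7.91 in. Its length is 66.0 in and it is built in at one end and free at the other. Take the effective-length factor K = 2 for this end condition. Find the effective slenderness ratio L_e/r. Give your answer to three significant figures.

λ ≈ 66.8

I = πd⁴/64 = π×7.91⁴/64 = 192.2 in⁴
A = 49.14 in²;  r_min = √(I/A) = √(192.2/49.14) = 1.978 in
L_e = K·L = 2 × 66.0 = 132.0 in
λ = L_e / r_min = 132.00 / 1.978 = 66.8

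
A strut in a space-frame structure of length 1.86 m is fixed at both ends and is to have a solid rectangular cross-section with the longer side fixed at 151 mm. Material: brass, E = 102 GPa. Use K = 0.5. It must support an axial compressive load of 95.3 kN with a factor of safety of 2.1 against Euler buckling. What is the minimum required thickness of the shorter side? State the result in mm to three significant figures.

Required P_cr = n·P = 2.1 × 95.3 = 200.1 kN
L_e = K·L = 0.5 × 1.86 = 0.9300 m
Required I = P_cr·L_e²/(π²E) = 2.001×10^5 × 0.9300² / (π² × 1.02×10^11) = 1.719×10^-7 m⁴
I_req = 1.719×10^5 mm⁴
Rectangle, weak axis: I_min = h·b³/12 with h = 151 mm fixed  ⇒  b = (12I/h)^(1/3) = 23.9 mm

b ≈ 23.9 mm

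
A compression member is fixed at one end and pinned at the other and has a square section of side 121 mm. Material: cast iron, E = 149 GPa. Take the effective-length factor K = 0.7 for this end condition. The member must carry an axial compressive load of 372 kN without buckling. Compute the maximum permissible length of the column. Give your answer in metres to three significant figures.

L_max ≈ 12.0 m

I = a⁴/12 = 121⁴/12 = 1.786×10^7 mm⁴
I = 1.786×10^-5 m⁴
At the buckling limit P_cr = P = 3.720×10^5 N
From P_cr = π²EI/(K·L)²:  L = (1/K)·√(π²EI/P_cr) = (1/0.7)·√(π²×1.49×10^11×1.786×10^-5/3.720×10^5)
L = 12.0 m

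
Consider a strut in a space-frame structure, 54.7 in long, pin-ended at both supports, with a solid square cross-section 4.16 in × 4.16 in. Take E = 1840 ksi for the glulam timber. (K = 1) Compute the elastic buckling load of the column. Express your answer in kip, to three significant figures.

I = a⁴/12 = 4.16⁴/12 = 24.96 in⁴
Effective length L_e = K·L = 1 × 54.7 = 54.70 in
P_cr = π²EI / L_e² = π² × 1840×10³ × 24.96 / 54.70² = 1.515×10^5 lb

P_cr ≈ 151 kip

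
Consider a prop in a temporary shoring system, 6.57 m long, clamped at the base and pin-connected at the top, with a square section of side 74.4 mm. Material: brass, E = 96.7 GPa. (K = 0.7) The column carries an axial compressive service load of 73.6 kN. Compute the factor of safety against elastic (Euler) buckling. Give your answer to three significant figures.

n ≈ 1.57

I = a⁴/12 = 74.4⁴/12 = 2.553×10^6 mm⁴
I = 2.553×10^6 mm⁴ = 2.553×10^-6 m⁴
Effective length L_e = K·L = 0.7 × 6.57 = 4.599 m
P_cr = π²EI / L_e² = π² × 96.7×10⁹ × 2.553×10^-6 / 4.599² = 1.152×10^5 N
Factor of safety n = P_cr / P = 115.22 / 73.6 = 1.57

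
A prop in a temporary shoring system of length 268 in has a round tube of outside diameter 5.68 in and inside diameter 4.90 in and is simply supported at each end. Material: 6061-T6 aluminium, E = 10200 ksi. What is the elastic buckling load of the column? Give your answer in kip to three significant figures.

P_cr ≈ 32.0 kip

d_o = 5.68 in, d_i = 4.90 in
I = π(d_o⁴ − d_i⁴)/64 = π(5.68⁴ − 4.900⁴)/64 = 22.80 in⁴
Effective length L_e = K·L = 1 × 268 = 268.0 in
P_cr = π²EI / L_e² = π² × 10200×10³ × 22.80 / 268.0² = 3.195×10^4 lb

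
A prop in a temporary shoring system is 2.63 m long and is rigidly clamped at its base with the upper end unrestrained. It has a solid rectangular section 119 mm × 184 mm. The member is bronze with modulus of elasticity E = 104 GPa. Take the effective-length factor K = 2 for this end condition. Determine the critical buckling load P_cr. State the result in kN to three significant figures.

P_cr ≈ 959 kN

Buckling occurs about the weak axis: I_min = h·b³/12 with b = 119 mm (the shorter side).
I_min = 184×119³/12 = 2.584×10^7 mm⁴
I = 2.584×10^7 mm⁴ = 2.584×10^-5 m⁴
Effective length L_e = K·L = 2 × 2.63 = 5.260 m
P_cr = π²EI / L_e² = π² × 104×10⁹ × 2.584×10^-5 / 5.260² = 9.586×10^5 N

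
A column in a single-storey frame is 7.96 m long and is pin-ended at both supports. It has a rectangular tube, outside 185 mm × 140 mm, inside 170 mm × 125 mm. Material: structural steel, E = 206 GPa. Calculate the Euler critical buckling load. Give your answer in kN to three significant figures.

Weak-axis I_min = (h_o·b_o³ − h_i·b_i³)/12 with b_o = 140, b_i = 125.0 mm (shorter outer/inner sides).
I_min = (185×140³ − 170.0×125.0³)/12 = 1.463×10^7 mm⁴
I = 1.463×10^7 mm⁴ = 1.463×10^-5 m⁴
Effective length L_e = K·L = 1 × 7.96 = 7.960 m
P_cr = π²EI / L_e² = π² × 206×10⁹ × 1.463×10^-5 / 7.960² = 4.696×10^5 N

P_cr ≈ 470 kN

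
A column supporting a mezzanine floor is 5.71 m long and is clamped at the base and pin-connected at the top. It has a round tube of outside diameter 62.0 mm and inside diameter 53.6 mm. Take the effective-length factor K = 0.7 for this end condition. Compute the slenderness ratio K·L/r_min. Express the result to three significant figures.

λ ≈ 195

d_o = 62.0 mm, d_i = 53.6 mm
I = π(d_o⁴ − d_i⁴)/64 = π(62.0⁴ − 53.60⁴)/64 = 3.202×10^5 mm⁴
A = 762.7 mm²;  r_min = √(I/A) = √(3.202×10^5/762.7) = 20.49 mm
L_e = K·L = 0.7 × 5.71 m = 3.997 m = 3997.0 mm
λ = L_e / r_min = 3997.0 / 20.49 = 195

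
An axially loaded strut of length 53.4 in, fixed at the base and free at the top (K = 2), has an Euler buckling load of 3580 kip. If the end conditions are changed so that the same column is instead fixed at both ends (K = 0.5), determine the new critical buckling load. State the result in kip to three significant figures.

P_cr ≈ 57300 kip

P_cr ∝ 1/K², so P_cr,new = P_cr,old × (K_old/K_new)² = 3580 × (2/0.5)²
= 3580 × 16.00 = 57300 kip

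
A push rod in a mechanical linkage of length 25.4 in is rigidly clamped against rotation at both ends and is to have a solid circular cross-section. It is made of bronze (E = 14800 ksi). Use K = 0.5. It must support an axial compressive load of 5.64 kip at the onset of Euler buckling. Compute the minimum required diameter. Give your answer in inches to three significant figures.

L_e = K·L = 0.5 × 25.4 = 12.70 in
Required I = P_cr·L_e²/(π²E) = 5.640×10^3 × 12.70² / (π² × 1.48×10^7) = 6.228×10^-3 in⁴
Solid circle: I = πd⁴/64  ⇒  d = (64I/π)^(1/4) = (64×6.228×10^-3/π)^(1/4) = 0.597 in

d ≈ 0.597 in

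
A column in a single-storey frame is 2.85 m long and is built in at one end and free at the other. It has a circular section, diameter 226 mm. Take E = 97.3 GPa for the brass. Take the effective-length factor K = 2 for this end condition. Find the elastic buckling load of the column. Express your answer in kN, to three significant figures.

I = πd⁴/64 = π×226⁴/64 = 1.281×10^8 mm⁴
I = 1.281×10^8 mm⁴ = 1.281×10^-4 m⁴
Effective length L_e = K·L = 2 × 2.85 = 5.700 m
P_cr = π²EI / L_e² = π² × 97.3×10⁹ × 1.281×10^-4 / 5.700² = 3.785×10^6 N

P_cr ≈ 3790 kN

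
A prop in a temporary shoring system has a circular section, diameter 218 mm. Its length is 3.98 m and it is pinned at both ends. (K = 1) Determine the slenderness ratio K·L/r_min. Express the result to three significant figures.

I = πd⁴/64 = π×218⁴/64 = 1.109×10^8 mm⁴
A = 3.733×10^4 mm²;  r_min = √(I/A) = √(1.109×10^8/3.733×10^4) = 54.50 mm
L_e = K·L = 1 × 3.98 m = 3.980 m = 3980.0 mm
λ = L_e / r_min = 3980.0 / 54.50 = 73.0

λ ≈ 73.0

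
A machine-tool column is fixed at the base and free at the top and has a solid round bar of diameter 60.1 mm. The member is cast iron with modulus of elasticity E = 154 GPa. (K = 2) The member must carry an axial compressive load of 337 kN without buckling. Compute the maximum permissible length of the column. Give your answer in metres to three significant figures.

I = πd⁴/64 = π×60.1⁴/64 = 6.404×10^5 mm⁴
I = 6.404×10^-7 m⁴
At the buckling limit P_cr = P = 3.370×10^5 N
From P_cr = π²EI/(K·L)²:  L = (1/K)·√(π²EI/P_cr) = (1/2)·√(π²×1.54×10^11×6.404×10^-7/3.370×10^5)
L = 0.850 m

L_max ≈ 0.850 m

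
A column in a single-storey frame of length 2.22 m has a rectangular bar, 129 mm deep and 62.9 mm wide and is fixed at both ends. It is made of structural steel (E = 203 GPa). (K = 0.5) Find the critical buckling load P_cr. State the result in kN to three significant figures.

P_cr ≈ 4350 kN

Buckling occurs about the weak axis: I_min = h·b³/12 with b = 62.9 mm (the shorter side).
I_min = 129×62.9³/12 = 2.675×10^6 mm⁴
I = 2.675×10^6 mm⁴ = 2.675×10^-6 m⁴
Effective length L_e = K·L = 0.5 × 2.22 = 1.110 m
P_cr = π²EI / L_e² = π² × 203×10⁹ × 2.675×10^-6 / 1.110² = 4.350×10^6 N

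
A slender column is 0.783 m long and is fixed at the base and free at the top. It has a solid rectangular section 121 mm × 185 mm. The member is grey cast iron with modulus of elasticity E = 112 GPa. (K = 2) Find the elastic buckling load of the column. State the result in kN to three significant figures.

Buckling occurs about the weak axis: I_min = h·b³/12 with b = 121 mm (the shorter side).
I_min = 185×121³/12 = 2.731×10^7 mm⁴
I = 2.731×10^7 mm⁴ = 2.731×10^-5 m⁴
Effective length L_e = K·L = 2 × 0.783 = 1.566 m
P_cr = π²EI / L_e² = π² × 112×10⁹ × 2.731×10^-5 / 1.566² = 1.231×10^7 N

P_cr ≈ 12300 kN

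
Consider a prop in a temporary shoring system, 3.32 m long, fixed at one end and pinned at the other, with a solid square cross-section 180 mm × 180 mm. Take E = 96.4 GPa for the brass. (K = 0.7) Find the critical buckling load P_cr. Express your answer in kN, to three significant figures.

I = a⁴/12 = 180⁴/12 = 8.748×10^7 mm⁴
I = 8.748×10^7 mm⁴ = 8.748×10^-5 m⁴
Effective length L_e = K·L = 0.7 × 3.32 = 2.324 m
P_cr = π²EI / L_e² = π² × 96.4×10⁹ × 8.748×10^-5 / 2.324² = 1.541×10^7 N

P_cr ≈ 15400 kN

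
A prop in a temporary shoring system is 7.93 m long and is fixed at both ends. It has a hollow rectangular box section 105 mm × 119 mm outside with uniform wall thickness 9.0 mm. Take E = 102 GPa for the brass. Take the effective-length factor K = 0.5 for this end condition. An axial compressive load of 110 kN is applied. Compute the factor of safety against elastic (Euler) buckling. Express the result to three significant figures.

n ≈ 3.46

Inner dimensions: h_i = 119 − 2×9.0 = 101.0 mm, b_i = 105 − 2×9.0 = 87.00 mm
Weak-axis I_min = (h_o·b_o³ − h_i·b_i³)/12 with b_o = 105, b_i = 87.00 mm (shorter outer/inner sides).
I_min = (119×105³ − 101.0×87.00³)/12 = 5.937×10^6 mm⁴
I = 5.937×10^6 mm⁴ = 5.937×10^-6 m⁴
Effective length L_e = K·L = 0.5 × 7.93 = 3.965 m
P_cr = π²EI / L_e² = π² × 102×10⁹ × 5.937×10^-6 / 3.965² = 3.802×10^5 N
Factor of safety n = P_cr / P = 380.20 / 110 = 3.46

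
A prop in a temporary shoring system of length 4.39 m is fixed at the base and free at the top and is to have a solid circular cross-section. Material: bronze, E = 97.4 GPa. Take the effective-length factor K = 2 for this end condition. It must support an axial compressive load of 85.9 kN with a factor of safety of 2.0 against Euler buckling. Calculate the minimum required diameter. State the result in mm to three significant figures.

d ≈ 129 mm

Required P_cr = n·P = 2.0 × 85.9 = 171.8 kN
L_e = K·L = 2 × 4.39 = 8.780 m
Required I = P_cr·L_e²/(π²E) = 1.718×10^5 × 8.780² / (π² × 9.74×10^10) = 1.378×10^-5 m⁴
I_req = 1.378×10^7 mm⁴
Solid circle: I = πd⁴/64  ⇒  d = (64I/π)^(1/4) = (64×1.378×10^7/π)^(1/4) = 129 mm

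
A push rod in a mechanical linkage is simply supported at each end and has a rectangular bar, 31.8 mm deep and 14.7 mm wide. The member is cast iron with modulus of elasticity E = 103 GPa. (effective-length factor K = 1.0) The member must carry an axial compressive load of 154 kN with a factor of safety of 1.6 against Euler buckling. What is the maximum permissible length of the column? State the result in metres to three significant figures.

L_max ≈ 0.186 m

Buckling occurs about the weak axis: I_min = h·b³/12 with b = 14.7 mm (the shorter side).
I_min = 31.8×14.7³/12 = 8.418×10^3 mm⁴
I = 8.418×10^-9 m⁴
Required critical load P_cr = n·P = 1.6 × 154 = 246.4 kN = 2.464×10^5 N
From P_cr = π²EI/(K·L)²:  L = (1/K)·√(π²EI/P_cr) = (1/1)·√(π²×1.03×10^11×8.418×10^-9/2.464×10^5)
L = 0.186 m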